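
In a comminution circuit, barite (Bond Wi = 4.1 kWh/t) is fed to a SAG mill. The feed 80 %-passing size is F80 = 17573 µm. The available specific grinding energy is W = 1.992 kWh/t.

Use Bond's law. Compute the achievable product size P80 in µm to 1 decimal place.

Bond:  W = 10 Wi (1/√P − 1/√F)
P80^(−½) = W/(10 Wi) + F80^(−½)
  = 1.9920/(10·4.1) + 1/√17573 = 0.048585 + 0.007544 = 0.056129
P80 = (1/0.056129)² = 17.8161² = 317.41 µm

P80 = 317.4 µm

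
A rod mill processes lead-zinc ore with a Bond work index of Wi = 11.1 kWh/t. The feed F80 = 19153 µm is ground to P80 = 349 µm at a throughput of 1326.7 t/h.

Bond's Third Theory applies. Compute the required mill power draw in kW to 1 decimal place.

W = 10 Wi (1/√P80 − 1/√F80)  [Bond]
W = 10·11.1·(1/√349 − 1/√19153) = 10·11.1·(0.046303) = 5.1396 kWh/t
P = W·T = 5.1396·1326.7 = 6818.8 kW

P = 6818.8 kW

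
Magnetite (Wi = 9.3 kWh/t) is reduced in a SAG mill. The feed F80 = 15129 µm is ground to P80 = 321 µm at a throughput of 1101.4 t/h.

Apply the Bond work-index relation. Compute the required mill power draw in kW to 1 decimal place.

P = 4884.3 kW

W_Bond = 10·Wi·(1/√P₈₀ − 1/√F₈₀)
W = 10·9.3·(1/√321 − 1/√15129) = 10·9.3·(0.047684) = 4.4347 kWh/t
Power = W × throughput = 4.4347 kWh/t × 1101.4 t/h = 4884.3 kW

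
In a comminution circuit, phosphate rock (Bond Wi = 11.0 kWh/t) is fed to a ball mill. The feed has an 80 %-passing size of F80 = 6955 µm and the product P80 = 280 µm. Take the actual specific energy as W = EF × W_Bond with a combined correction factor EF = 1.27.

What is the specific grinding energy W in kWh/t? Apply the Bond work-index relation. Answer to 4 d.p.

Bond:  W = 10 Wi (1/√P − 1/√F)
1/√280 = 0.059761;  1/√6955 = 0.011991
W = 10·11.0·(0.059761 − 0.011991) = 5.2548 kWh/t
Apply correction: 5.2548 × 1.27 = 6.6735 kWh/t

W = 6.6735 kWh/t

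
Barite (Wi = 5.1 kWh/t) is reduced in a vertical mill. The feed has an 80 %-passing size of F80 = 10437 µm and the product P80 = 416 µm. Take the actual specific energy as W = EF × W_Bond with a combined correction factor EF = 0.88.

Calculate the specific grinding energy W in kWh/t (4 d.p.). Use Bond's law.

W = 1.7611 kWh/t

W = 10 Wi / √P80 − 10 Wi / √F80
1/√416 = 0.049029;  1/√10437 = 0.009788
W = 10·5.1·(0.049029 − 0.009788) = 2.0013 kWh/t
Apply correction: 2.0013 × 0.88 = 1.7611 kWh/t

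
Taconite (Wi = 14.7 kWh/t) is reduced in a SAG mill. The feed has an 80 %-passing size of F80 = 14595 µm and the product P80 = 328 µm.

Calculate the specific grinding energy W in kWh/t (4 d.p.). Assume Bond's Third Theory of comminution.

W = 10 Wi (1/√P80 − 1/√F80)  [Bond]
1/√328 = 0.055216;  1/√14595 = 0.008277
W = 10·14.7·(0.055216 − 0.008277) = 6.8999 kWh/t

W = 6.8999 kWh/t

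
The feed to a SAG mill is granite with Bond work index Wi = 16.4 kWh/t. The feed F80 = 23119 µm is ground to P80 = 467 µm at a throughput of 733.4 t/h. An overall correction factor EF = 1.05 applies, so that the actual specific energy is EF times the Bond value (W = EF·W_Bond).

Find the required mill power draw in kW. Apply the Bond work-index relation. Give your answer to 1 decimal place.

W = 10 Wi / √P80 − 10 Wi / √F80
W = 10·16.4·(1/√467 − 1/√23119) = 10·16.4·(0.039698) = 6.5104 kWh/t
W_actual = 1.05 × 6.5104 = 6.8359 kWh/t
P_mill = W·ṁ = 6.8359·733.4 = 5013.5 kW

P = 5013.5 kW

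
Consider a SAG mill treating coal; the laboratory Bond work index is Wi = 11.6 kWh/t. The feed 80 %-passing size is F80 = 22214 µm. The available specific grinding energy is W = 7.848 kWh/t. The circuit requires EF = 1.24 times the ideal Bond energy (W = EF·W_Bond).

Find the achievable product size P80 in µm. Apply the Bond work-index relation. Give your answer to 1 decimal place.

P80 = 266.4 µm

W = 10·Wi·[P80^(−½) − F80^(−½)]
W_Bond = W / EF = 7.848 / 1.24 = 6.3290 kWh/t
P80^(−½) = W_Bond/(10 Wi) + F80^(−½)
  = 6.3290/(10·11.6) + 1/√22214 = 0.054561 + 0.006709 = 0.061270
P80 = (1/0.061270)² = 16.3212² = 266.38 µm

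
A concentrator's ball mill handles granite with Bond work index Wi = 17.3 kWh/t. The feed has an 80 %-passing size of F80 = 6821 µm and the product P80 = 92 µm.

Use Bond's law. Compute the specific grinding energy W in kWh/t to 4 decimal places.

W = 15.9418 kWh/t

Bond:  W = 10 Wi (1/√P − 1/√F)
1/√92 = 0.104257;  1/√6821 = 0.012108
W = 10·17.3·(0.104257 − 0.012108) = 15.9418 kWh/t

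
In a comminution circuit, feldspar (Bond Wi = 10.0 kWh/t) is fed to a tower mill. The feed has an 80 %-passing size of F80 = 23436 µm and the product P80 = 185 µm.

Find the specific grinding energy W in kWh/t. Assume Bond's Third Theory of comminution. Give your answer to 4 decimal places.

W = 6.6989 kWh/t

W = 10 Wi / √P80 − 10 Wi / √F80
1/√185 = 0.073521;  1/√23436 = 0.006532
W = 10·10.0·(0.073521 − 0.006532) = 6.6989 kWh/t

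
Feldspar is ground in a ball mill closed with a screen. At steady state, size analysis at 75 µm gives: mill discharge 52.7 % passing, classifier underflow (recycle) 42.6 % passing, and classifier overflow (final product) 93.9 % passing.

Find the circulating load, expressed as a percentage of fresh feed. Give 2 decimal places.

Classifier node, passing 75 µm:
r = (o − d)/(d − u)
r = (93.9 − 52.7)/(52.7 − 42.6) = 41.2/10.1 = 4.0792
CL = 100·r = 407.92 %

CL = 407.92 %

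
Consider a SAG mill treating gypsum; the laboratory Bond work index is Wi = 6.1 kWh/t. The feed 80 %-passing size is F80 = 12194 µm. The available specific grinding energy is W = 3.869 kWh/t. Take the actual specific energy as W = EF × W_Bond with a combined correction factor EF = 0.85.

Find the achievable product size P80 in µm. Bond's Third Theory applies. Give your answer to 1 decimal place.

W = 10 Wi / √P80 − 10 Wi / √F80
W_Bond = W / EF = 3.869 / 0.85 = 4.5518 kWh/t
⇒ 1/√P80 = W_Bond/(10 Wi) + 1/√F80
  = 4.5518/(10·6.1) + 1/√12194 = 0.074619 + 0.009056 = 0.083675
P80 = (1/0.083675)² = 11.9510² = 142.83 µm

P80 = 142.8 µm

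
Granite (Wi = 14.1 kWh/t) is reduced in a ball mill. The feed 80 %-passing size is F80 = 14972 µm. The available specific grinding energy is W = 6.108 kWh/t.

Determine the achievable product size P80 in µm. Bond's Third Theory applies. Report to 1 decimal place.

P80 = 377.2 µm

W = 10 Wi / √P80 − 10 Wi / √F80
⇒ 1/√P80 = W/(10 Wi) + 1/√F80
  = 6.1080/(10·14.1) + 1/√14972 = 0.043319 + 0.008173 = 0.051492
P80 = (1/0.051492)² = 19.4206² = 377.16 µm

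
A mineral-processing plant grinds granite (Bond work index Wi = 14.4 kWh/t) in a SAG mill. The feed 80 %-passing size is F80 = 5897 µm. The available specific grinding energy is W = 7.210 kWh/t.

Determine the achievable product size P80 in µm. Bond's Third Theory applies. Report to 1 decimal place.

P80 = 251.2 µm

Bond: W = 10·Wi·(1/√P80 − 1/√F80)
⇒ 1/√P80 = W/(10 Wi) + 1/√F80
  = 7.2100/(10·14.4) + 1/√5897 = 0.050069 + 0.013022 = 0.063092
P80 = (1/0.063092)² = 15.8500² = 251.22 µm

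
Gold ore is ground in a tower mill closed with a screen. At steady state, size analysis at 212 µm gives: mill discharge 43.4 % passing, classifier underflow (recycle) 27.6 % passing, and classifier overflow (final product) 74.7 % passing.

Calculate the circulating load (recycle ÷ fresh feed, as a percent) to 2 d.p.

Two-product formula at 212 µm:
(1+r)d = ru + o → r = (o−d)/(d−u)
r = (74.7 − 43.4)/(43.4 − 27.6) = 31.3/15.8 = 1.9810
CL = 100·r = 198.10 %

CL = 198.10 %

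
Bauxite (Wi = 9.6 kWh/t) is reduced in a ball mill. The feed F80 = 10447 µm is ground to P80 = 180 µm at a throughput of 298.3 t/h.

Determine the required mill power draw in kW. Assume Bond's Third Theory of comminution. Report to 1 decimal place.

P = 1854.3 kW

W_Bond = 10·Wi·(1/√P₈₀ − 1/√F₈₀)
W = 10·9.6·(1/√180 − 1/√10447) = 10·9.6·(0.064752) = 6.2162 kWh/t
P_mill = W·ṁ = 6.2162·298.3 = 1854.3 kW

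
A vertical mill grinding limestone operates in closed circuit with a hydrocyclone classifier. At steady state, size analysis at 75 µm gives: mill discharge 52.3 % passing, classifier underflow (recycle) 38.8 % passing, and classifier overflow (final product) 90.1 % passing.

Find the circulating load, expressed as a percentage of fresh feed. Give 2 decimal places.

Let r = R/F. Size balance at 75 µm:
Fd + Rd = Ru + Fo ⇒ R/F = (o−d)/(d−u)
r = (90.1 − 52.3)/(52.3 − 38.8) = 37.8/13.5 = 2.8000
CL = 100·r = 280.00 %

CL = 280.00 %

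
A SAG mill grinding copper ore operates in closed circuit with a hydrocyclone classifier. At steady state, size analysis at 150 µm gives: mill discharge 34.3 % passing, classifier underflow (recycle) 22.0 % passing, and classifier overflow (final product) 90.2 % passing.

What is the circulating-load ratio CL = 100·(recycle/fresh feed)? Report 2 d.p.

CL = 454.47 %

Two-product formula at 150 µm:
Fd + Rd = Ru + Fo ⇒ R/F = (o−d)/(d−u)
r = (90.2 − 34.3)/(34.3 − 22.0) = 55.9/12.3 = 4.5447
CL = 100·r = 454.47 %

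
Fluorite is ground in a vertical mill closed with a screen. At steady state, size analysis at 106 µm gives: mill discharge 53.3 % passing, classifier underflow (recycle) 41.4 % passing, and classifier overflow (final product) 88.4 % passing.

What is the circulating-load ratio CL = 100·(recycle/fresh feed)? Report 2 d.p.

CL = 294.96 %

Let r = R/F. Size balance at 106 µm:
Fd + Rd = Ru + Fo ⇒ R/F = (o−d)/(d−u)
r = (88.4 − 53.3)/(53.3 − 41.4) = 35.1/11.9 = 2.9496
CL = 100·r = 294.96 %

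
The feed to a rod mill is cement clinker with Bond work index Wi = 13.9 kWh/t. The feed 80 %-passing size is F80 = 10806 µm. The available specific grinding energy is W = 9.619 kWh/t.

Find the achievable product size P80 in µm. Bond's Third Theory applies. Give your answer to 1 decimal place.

W_Bond = 10·Wi·(1/√P₈₀ − 1/√F₈₀)
P80^-0.5 = F80^-0.5 + W/(10 Wi)
  = 9.6190/(10·13.9) + 1/√10806 = 0.069201 + 0.009620 = 0.078821
P80 = (1/0.078821)² = 12.6869² = 160.96 µm

P80 = 161.0 µm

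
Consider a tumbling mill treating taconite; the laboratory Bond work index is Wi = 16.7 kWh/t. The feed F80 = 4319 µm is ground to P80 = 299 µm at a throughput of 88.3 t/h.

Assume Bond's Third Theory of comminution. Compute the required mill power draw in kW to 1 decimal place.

W = 10 Wi / √P80 − 10 Wi / √F80
W = 10·16.7·(1/√299 − 1/√4319) = 10·16.7·(0.042615) = 7.1167 kWh/t
P_mill = W·ṁ = 7.1167·88.3 = 628.4 kW

P = 628.4 kW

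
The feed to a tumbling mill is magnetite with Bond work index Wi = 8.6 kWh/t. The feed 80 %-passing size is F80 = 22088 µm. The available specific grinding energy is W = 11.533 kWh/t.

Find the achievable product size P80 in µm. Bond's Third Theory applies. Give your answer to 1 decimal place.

Bond:  W = 10 Wi (1/√P − 1/√F)
P80^-0.5 = F80^-0.5 + W/(10 Wi)
  = 11.5330/(10·8.6) + 1/√22088 = 0.134105 + 0.006729 = 0.140833
P80 = (1/0.140833)² = 7.1006² = 50.42 µm

P80 = 50.4 µm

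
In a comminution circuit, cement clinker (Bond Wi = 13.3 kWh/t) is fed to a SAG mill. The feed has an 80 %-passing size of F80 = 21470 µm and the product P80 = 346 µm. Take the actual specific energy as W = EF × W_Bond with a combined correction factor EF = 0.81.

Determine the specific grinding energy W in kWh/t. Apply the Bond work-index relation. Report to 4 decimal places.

W = 10 Wi (P80^-0.5 − F80^-0.5)
1/√346 = 0.053760;  1/√21470 = 0.006825
W = 10·13.3·(0.053760 − 0.006825) = 6.2424 kWh/t
With EF = 0.81: W = 6.2424·0.81 = 5.0564 kWh/t

W = 5.0564 kWh/t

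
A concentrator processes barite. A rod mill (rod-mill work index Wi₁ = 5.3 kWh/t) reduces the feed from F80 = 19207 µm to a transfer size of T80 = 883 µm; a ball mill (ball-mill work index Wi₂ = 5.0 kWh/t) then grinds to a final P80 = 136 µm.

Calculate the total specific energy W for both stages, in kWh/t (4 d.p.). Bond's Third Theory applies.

W_Bond = 10·Wi·(1/√P₈₀ − 1/√F₈₀)
Stage 1 (19207→883 µm, Wi₁=5.3): W₁ = 10·5.3·(0.033653 − 0.007216) = 1.4012 kWh/t
Stage 2 (883→136 µm, Wi₂=5.0): W₂ = 10·5.0·(0.085749 − 0.033653) = 2.6048 kWh/t
W = W₁ + W₂ = 1.4012 + 2.6048 = 4.0060 kWh/t

W = 4.0060 kWh/t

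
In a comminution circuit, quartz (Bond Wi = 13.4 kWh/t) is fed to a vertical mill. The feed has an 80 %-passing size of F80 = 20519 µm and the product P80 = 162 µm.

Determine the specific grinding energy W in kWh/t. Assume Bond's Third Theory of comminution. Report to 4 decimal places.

W = 9.5926 kWh/t

W = 10 Wi (1/√P80 − 1/√F80)  [Bond]
1/√162 = 0.078567;  1/√20519 = 0.006981
W = 10·13.4·(0.078567 − 0.006981) = 9.5926 kWh/t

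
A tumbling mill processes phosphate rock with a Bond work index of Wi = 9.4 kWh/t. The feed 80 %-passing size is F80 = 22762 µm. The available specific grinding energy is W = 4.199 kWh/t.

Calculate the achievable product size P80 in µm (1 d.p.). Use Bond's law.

W_Bond = 10·Wi·(1/√P₈₀ − 1/√F₈₀)
⇒ 1/√P80 = W/(10·Wi) + 1/√F80
  = 4.1990/(10·9.4) + 1/√22762 = 0.044670 + 0.006628 = 0.051298
P80 = (1/0.051298)² = 19.4938² = 380.01 µm

P80 = 380.0 µm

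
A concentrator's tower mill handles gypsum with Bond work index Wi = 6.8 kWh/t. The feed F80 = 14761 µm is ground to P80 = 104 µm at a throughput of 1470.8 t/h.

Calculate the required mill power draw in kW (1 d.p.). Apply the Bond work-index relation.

P = 8984.0 kW

W = 10·Wi·[P80^(−½) − F80^(−½)]
W = 10·6.8·(1/√104 − 1/√14761) = 10·6.8·(0.089827) = 6.1083 kWh/t
Power = W × throughput = 6.1083 kWh/t × 1470.8 t/h = 8984.0 kW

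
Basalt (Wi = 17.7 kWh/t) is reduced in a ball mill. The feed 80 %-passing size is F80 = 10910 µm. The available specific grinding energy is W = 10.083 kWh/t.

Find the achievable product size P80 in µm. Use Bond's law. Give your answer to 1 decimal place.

Bond: W = 10·Wi·(1/√P80 − 1/√F80)
P80^-0.5 = F80^-0.5 + W/(10 Wi)
  = 10.0830/(10·17.7) + 1/√10910 = 0.056966 + 0.009574 = 0.066540
P80 = (1/0.066540)² = 15.0286² = 225.86 µm

P80 = 225.9 µm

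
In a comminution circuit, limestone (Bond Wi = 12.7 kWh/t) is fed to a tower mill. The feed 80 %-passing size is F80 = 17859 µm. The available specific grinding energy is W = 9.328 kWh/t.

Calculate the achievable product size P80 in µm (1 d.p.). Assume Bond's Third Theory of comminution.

W = 10 Wi (1/√P80 − 1/√F80)  [Bond]
1/√P80 = 1/√F80 + W/(10·Wi)
  = 9.3280/(10·12.7) + 1/√17859 = 0.073449 + 0.007483 = 0.080932
P80 = (1/0.080932)² = 12.3561² = 152.67 µm

P80 = 152.7 µm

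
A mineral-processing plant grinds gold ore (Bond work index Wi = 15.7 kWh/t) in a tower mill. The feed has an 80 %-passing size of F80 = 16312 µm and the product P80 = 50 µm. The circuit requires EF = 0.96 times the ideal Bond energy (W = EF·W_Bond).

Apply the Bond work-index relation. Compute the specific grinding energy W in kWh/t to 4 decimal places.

W = 10·Wi·(P80^(-½) − F80^(-½))
1/√50 = 0.141421;  1/√16312 = 0.007830
W = 10·15.7·(0.141421 − 0.007830) = 20.9739 kWh/t
With EF = 0.96: W = 20.9739·0.96 = 20.1349 kWh/t

W = 20.1349 kWh/t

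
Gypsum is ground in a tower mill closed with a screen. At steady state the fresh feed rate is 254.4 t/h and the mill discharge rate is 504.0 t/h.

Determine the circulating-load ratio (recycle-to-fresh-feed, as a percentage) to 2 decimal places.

M = F + R at steady state, so:
R = M − F = 504.0 − 254.4 = 249.6 t/h
CL = 100·R/F = 100·249.6/254.4 = 98.11 %

CL = 98.11 %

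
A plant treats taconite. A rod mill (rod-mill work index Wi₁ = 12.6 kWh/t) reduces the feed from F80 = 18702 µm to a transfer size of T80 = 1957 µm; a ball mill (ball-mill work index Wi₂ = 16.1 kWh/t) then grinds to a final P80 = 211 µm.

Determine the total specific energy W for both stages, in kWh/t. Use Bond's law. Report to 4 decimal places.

W = 10 Wi (1/√P80 − 1/√F80)  [Bond]
Stage 1 (18702→1957 µm, Wi₁=12.6): W₁ = 10·12.6·(0.022605 − 0.007312) = 1.9269 kWh/t
Stage 2 (1957→211 µm, Wi₂=16.1): W₂ = 10·16.1·(0.068843 − 0.022605) = 7.4443 kWh/t
W = W₁ + W₂ = 1.9269 + 7.4443 = 9.3712 kWh/t

W = 9.3712 kWh/t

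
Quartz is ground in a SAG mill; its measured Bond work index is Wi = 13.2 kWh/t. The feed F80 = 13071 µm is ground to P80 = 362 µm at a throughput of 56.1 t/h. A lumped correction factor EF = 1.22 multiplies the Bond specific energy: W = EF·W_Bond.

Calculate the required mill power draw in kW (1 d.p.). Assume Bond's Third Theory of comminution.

P = 395.8 kW

Bond: W = 10·Wi·(1/√P80 − 1/√F80)
W = 10·13.2·(1/√362 − 1/√13071) = 10·13.2·(0.043812) = 5.7832 kWh/t
Apply correction: 5.7832 × 1.22 = 7.0555 kWh/t
P = W·T = 7.0555·56.1 = 395.8 kW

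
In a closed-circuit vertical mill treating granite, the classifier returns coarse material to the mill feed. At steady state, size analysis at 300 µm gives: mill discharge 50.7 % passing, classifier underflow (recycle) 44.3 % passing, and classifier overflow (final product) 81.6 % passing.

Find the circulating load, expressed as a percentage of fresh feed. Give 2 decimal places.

Two-product formula at 300 µm:
Fd + Rd = Ru + Fo ⇒ R/F = (o−d)/(d−u)
r = (81.6 − 50.7)/(50.7 − 44.3) = 30.9/6.4 = 4.8281
CL = 100·r = 482.81 %

CL = 482.81 %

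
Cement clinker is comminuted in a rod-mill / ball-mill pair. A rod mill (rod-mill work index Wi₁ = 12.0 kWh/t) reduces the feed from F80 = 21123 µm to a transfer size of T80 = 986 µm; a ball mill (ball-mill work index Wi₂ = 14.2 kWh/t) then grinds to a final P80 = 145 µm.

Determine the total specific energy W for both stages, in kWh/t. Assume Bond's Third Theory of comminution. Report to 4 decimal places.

W = 10 Wi (1/√P80 − 1/√F80)  [Bond]
Stage 1 (21123→986 µm, Wi₁=12.0): W₁ = 10·12.0·(0.031846 − 0.006881) = 2.9959 kWh/t
Stage 2 (986→145 µm, Wi₂=14.2): W₂ = 10·14.2·(0.083045 − 0.031846) = 7.2703 kWh/t
W = W₁ + W₂ = 2.9959 + 7.2703 = 10.2662 kWh/t

W = 10.2662 kWh/t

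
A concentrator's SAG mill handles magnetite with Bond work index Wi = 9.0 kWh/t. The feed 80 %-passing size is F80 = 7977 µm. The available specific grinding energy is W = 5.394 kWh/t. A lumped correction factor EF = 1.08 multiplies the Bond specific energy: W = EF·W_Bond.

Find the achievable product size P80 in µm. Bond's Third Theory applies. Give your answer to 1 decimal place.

P80 = 224.8 µm

W = 10·Wi·[P80^(−½) − F80^(−½)]
W_Bond = W / EF = 5.394 / 1.08 = 4.9944 kWh/t
1/√P80 = 1/√F80 + W_Bond/(10·Wi)
  = 4.9944/(10·9.0) + 1/√7977 = 0.055494 + 0.011196 = 0.066690
P80 = (1/0.066690)² = 14.9947² = 224.84 µm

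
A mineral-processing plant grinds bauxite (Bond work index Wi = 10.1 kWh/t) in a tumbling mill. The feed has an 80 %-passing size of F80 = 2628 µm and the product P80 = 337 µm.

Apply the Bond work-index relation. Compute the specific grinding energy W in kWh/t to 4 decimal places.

Bond: W = 10·Wi·(1/√P80 − 1/√F80)
1/√337 = 0.054473;  1/√2628 = 0.019507
W = 10·10.1·(0.054473 − 0.019507) = 3.5316 kWh/t

W = 3.5316 kWh/t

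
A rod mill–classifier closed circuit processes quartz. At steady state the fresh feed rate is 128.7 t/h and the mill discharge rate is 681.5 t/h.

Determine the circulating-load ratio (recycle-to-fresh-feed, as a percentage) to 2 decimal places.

CL = 429.53 %

M = F + R at steady state, so:
R = M − F = 681.5 − 128.7 = 552.8 t/h
CL = 100·R/F = 100·552.8/128.7 = 429.53 %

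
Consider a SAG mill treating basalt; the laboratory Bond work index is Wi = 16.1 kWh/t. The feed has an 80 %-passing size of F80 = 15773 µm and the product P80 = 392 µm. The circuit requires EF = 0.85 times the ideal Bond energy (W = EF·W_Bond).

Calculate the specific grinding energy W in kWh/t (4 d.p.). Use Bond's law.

W = 10 Wi / √P80 − 10 Wi / √F80
1/√392 = 0.050508;  1/√15773 = 0.007962
W = 10·16.1·(0.050508 − 0.007962) = 6.8498 kWh/t
With EF = 0.85: W = 6.8498·0.85 = 5.8223 kWh/t

W = 5.8223 kWh/t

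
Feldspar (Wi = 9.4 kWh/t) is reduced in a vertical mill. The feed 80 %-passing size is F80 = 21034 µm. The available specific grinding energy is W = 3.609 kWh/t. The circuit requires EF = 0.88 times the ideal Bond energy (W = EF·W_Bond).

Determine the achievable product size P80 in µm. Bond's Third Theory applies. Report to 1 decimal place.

P80 = 391.7 µm

Bond:  W = 10 Wi (1/√P − 1/√F)
W_Bond = W / EF = 3.609 / 0.88 = 4.1011 kWh/t
⇒ 1/√P80 = W_Bond/(10·Wi) + 1/√F80
  = 4.1011/(10·9.4) + 1/√21034 = 0.043629 + 0.006895 = 0.050524
P80 = (1/0.050524)² = 19.7925² = 391.74 µm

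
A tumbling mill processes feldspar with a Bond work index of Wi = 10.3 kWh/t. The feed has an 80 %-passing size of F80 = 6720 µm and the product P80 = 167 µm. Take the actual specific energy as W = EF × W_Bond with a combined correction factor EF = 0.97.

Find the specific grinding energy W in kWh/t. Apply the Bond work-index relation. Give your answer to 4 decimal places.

Bond: W = 10·Wi·(1/√P80 − 1/√F80)
1/√167 = 0.077382;  1/√6720 = 0.012199
W = 10·10.3·(0.077382 − 0.012199) = 6.7139 kWh/t
Corrected W = EF·W_Bond = 0.97·6.7139 = 6.5125 kWh/t

W = 6.5125 kWh/t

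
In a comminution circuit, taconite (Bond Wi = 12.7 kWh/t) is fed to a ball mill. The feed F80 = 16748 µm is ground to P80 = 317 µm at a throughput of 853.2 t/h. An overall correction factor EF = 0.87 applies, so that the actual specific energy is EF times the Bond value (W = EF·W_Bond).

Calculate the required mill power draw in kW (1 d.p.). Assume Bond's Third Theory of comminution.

P = 4566.3 kW

Bond: W = 10·Wi·(1/√P80 − 1/√F80)
W = 10·12.7·(1/√317 − 1/√16748) = 10·12.7·(0.048438) = 6.1517 kWh/t
W_actual = 0.87 × 6.1517 = 5.3520 kWh/t
P_mill = W·ṁ = 5.3520·853.2 = 4566.3 kW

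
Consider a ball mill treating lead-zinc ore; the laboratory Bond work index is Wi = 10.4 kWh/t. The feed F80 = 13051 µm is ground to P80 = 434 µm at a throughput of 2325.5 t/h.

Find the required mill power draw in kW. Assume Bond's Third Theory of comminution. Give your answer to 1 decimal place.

W = 10 Wi / √P80 − 10 Wi / √F80
W = 10·10.4·(1/√434 − 1/√13051) = 10·10.4·(0.039248) = 4.0818 kWh/t
P = W·T = 4.0818·2325.5 = 9492.2 kW

P = 9492.2 kW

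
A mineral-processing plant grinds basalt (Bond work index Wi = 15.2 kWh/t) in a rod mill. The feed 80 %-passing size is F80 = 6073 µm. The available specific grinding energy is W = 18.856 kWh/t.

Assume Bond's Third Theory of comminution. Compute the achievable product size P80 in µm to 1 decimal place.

W = 10 Wi (1/√P80 − 1/√F80)  [Bond]
P80^(−½) = W/(10 Wi) + F80^(−½)
  = 18.8560/(10·15.2) + 1/√6073 = 0.124053 + 0.012832 = 0.136885
P80 = (1/0.136885)² = 7.3054² = 53.37 µm

P80 = 53.4 µm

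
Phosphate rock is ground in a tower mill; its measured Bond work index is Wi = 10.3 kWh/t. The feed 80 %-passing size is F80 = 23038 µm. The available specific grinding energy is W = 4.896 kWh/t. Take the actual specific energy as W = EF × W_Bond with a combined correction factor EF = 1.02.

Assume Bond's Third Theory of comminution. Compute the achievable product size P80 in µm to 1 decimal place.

W_Bond = 10·Wi·(1/√P₈₀ − 1/√F₈₀)
W_Bond = W / EF = 4.896 / 1.02 = 4.8000 kWh/t
1/√P80 = 1/√F80 + W_Bond/(10·Wi)
  = 4.8000/(10·10.3) + 1/√23038 = 0.046602 + 0.006588 = 0.053190
P80 = (1/0.053190)² = 18.8004² = 353.46 µm

P80 = 353.5 µm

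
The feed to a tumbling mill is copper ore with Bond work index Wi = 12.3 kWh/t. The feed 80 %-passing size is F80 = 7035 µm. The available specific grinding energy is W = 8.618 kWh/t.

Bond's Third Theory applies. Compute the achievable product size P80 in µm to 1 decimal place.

W = 10 Wi (P80^-0.5 − F80^-0.5)
⇒ 1/√P80 = W/(10·Wi) + 1/√F80
  = 8.6180/(10·12.3) + 1/√7035 = 0.070065 + 0.011923 = 0.081988
P80 = (1/0.081988)² = 12.1970² = 148.77 µm

P80 = 148.8 µm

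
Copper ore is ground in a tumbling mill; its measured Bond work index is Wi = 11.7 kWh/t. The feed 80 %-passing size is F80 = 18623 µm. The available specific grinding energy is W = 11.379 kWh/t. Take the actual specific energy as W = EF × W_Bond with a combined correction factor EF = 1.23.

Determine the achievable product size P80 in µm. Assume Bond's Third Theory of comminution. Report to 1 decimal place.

P80 = 134.0 µm

W = 10 Wi (P80^-0.5 − F80^-0.5)
W_Bond = W / EF = 11.379 / 1.23 = 9.2512 kWh/t
1/√P80 = 1/√F80 + W_Bond/(10·Wi)
  = 9.2512/(10·11.7) + 1/√18623 = 0.079070 + 0.007328 = 0.086398
P80 = (1/0.086398)² = 11.5743² = 133.97 µm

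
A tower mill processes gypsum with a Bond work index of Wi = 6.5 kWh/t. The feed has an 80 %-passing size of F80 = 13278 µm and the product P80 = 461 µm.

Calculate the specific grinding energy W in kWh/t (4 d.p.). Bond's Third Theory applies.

W = 2.4633 kWh/t

W = 10 Wi (1/√P80 − 1/√F80)  [Bond]
1/√461 = 0.046575;  1/√13278 = 0.008678
W = 10·6.5·(0.046575 − 0.008678) = 2.4633 kWh/t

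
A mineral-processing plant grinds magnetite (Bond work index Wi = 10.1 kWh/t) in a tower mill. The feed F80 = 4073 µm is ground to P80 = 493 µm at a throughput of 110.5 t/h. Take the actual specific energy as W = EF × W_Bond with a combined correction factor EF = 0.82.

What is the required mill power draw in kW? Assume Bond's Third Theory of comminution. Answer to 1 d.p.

P = 268.8 kW

W_Bond = 10·Wi·(1/√P₈₀ − 1/√F₈₀)
W = 10·10.1·(1/√493 − 1/√4073) = 10·10.1·(0.029369) = 2.9662 kWh/t
With EF = 0.82: W = 2.9662·0.82 = 2.4323 kWh/t
Power = W × throughput = 2.4323 kWh/t × 110.5 t/h = 268.8 kW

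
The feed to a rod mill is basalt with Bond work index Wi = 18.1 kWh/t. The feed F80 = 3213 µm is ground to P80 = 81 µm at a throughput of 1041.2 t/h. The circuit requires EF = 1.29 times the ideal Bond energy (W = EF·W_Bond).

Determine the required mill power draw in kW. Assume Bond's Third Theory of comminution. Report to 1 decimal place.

P = 22723.3 kW

W = 10·Wi·(P80^(-½) − F80^(-½))
W = 10·18.1·(1/√81 − 1/√3213) = 10·18.1·(0.093469) = 16.9179 kWh/t
Apply correction: 16.9179 × 1.29 = 21.8241 kWh/t
P = W·T = 21.8241·1041.2 = 22723.3 kW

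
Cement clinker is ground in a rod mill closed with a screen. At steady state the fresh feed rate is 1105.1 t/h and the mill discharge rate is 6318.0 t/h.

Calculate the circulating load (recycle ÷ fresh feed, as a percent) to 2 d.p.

CL = 471.71 %

Discharge = new feed + return, hence
R = M − F = 6318.0 − 1105.1 = 5212.9 t/h
CL = 100·R/F = 100·5212.9/1105.1 = 471.71 %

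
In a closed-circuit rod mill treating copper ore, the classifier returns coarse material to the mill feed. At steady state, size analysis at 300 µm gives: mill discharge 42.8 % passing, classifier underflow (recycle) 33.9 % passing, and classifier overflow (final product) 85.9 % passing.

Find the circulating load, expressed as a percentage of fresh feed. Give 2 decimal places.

Let r = R/F. Size balance at 300 µm:
(1+r)d = ru + o → r = (o−d)/(d−u)
r = (85.9 − 42.8)/(42.8 − 33.9) = 43.1/8.9 = 4.8427
CL = 100·r = 484.27 %

CL = 484.27 %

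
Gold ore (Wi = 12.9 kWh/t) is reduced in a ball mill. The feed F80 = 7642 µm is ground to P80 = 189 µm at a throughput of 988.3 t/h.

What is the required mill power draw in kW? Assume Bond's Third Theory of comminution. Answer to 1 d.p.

W_Bond = 10·Wi·(1/√P₈₀ − 1/√F₈₀)
W = 10·12.9·(1/√189 − 1/√7642) = 10·12.9·(0.061300) = 7.9077 kWh/t
P_mill = W·ṁ = 7.9077·988.3 = 7815.2 kW

P = 7815.2 kW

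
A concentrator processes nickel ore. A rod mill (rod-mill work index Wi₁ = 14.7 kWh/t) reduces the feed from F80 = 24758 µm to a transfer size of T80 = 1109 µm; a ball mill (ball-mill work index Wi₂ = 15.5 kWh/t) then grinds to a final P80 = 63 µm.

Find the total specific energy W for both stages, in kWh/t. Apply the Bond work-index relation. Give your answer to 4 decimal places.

W_Bond = 10·Wi·(1/√P₈₀ − 1/√F₈₀)
Stage 1 (24758→1109 µm, Wi₁=14.7): W₁ = 10·14.7·(0.030029 − 0.006355) = 3.4800 kWh/t
Stage 2 (1109→63 µm, Wi₂=15.5): W₂ = 10·15.5·(0.125988 − 0.030029) = 14.8737 kWh/t
W = W₁ + W₂ = 3.4800 + 14.8737 = 18.3537 kWh/t

W = 18.3537 kWh/t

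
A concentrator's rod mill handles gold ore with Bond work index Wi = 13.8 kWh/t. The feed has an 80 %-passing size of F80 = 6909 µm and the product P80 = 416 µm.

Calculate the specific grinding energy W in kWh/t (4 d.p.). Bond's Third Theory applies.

W = 5.1058 kWh/t

W = 10·Wi·[P80^(−½) − F80^(−½)]
1/√416 = 0.049029;  1/√6909 = 0.012031
W = 10·13.8·(0.049029 − 0.012031) = 5.1058 kWh/t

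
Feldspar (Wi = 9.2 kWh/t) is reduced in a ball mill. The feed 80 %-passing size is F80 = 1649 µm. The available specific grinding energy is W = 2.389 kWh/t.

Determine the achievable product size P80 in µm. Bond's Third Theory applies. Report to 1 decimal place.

W_Bond = 10·Wi·(1/√P₈₀ − 1/√F₈₀)
P80^-0.5 = F80^-0.5 + W/(10 Wi)
  = 2.3890/(10·9.2) + 1/√1649 = 0.025967 + 0.024626 = 0.050593
P80 = (1/0.050593)² = 19.7655² = 390.68 µm

P80 = 390.7 µm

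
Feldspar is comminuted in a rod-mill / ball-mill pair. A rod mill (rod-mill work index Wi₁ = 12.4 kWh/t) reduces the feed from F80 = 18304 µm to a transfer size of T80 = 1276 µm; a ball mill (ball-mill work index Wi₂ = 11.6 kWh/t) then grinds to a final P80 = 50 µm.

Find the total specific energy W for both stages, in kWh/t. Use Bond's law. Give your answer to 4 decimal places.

Bond:  W = 10 Wi (1/√P − 1/√F)
Stage 1 (18304→1276 µm, Wi₁=12.4): W₁ = 10·12.4·(0.027995 − 0.007391) = 2.5548 kWh/t
Stage 2 (1276→50 µm, Wi₂=11.6): W₂ = 10·11.6·(0.141421 − 0.027995) = 13.1575 kWh/t
W = W₁ + W₂ = 2.5548 + 13.1575 = 15.7123 kWh/t

W = 15.7123 kWh/t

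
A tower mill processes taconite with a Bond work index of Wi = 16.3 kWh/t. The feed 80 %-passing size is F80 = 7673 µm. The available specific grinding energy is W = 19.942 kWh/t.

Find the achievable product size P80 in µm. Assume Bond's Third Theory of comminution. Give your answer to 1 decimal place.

P80 = 55.9 µm

W = 10·Wi·(P80^(-½) − F80^(-½))
P80^-0.5 = F80^-0.5 + W/(10 Wi)
  = 19.9420/(10·16.3) + 1/√7673 = 0.122344 + 0.011416 = 0.133760
P80 = (1/0.133760)² = 7.4761² = 55.89 µm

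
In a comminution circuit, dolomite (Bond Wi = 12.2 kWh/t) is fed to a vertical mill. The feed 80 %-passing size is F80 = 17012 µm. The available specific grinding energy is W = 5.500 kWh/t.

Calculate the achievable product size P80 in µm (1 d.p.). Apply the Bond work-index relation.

P80 = 359.4 µm

W = 10·Wi·(P80^(-½) − F80^(-½))
⇒ 1/√P80 = W/(10 Wi) + 1/√F80
  = 5.5000/(10·12.2) + 1/√17012 = 0.045082 + 0.007667 = 0.052749
P80 = (1/0.052749)² = 18.9577² = 359.40 µm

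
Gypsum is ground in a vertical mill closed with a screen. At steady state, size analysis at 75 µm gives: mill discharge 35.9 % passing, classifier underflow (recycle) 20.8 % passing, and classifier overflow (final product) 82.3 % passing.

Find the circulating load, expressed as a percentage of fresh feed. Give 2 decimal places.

CL = 307.28 %

Classifier node, passing 75 µm:
(1+r)d = ru + o → r = (o−d)/(d−u)
r = (82.3 − 35.9)/(35.9 − 20.8) = 46.4/15.1 = 3.0728
CL = 100·r = 307.28 %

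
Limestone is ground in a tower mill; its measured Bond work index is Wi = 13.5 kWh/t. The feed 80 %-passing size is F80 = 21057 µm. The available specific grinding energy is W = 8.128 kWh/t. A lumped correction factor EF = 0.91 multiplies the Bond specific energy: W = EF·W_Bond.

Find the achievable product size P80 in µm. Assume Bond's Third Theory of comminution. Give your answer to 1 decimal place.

P80 = 187.4 µm

W = 10 Wi (1/√P80 − 1/√F80)  [Bond]
W_Bond = W / EF = 8.128 / 0.91 = 8.9319 kWh/t
⇒ 1/√P80 = W_Bond/(10 Wi) + 1/√F80
  = 8.9319/(10·13.5) + 1/√21057 = 0.066162 + 0.006891 = 0.073053
P80 = (1/0.073053)² = 13.6886² = 187.38 µm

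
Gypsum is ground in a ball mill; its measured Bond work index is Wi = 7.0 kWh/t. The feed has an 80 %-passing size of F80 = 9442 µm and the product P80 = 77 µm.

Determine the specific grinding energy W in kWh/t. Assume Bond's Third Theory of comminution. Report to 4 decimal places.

W = 10·Wi·[P80^(−½) − F80^(−½)]
1/√77 = 0.113961;  1/√9442 = 0.010291
W = 10·7.0·(0.113961 − 0.010291) = 7.2569 kWh/t

W = 7.2569 kWh/t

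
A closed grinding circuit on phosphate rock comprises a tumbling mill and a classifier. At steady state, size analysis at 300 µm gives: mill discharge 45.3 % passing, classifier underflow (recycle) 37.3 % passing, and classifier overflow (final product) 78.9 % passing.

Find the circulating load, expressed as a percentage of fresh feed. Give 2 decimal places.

Classifier node, passing 300 µm:
d + r·d = r·u + o → r(d−u) = o−d
r = (78.9 − 45.3)/(45.3 − 37.3) = 33.6/8.0 = 4.2000
CL = 100·r = 420.00 %

CL = 420.00 %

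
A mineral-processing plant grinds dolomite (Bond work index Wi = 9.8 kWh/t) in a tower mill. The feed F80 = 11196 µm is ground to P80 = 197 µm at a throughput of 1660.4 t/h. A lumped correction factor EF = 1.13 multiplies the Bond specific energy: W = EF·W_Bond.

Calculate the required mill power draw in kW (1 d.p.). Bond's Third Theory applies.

Bond:  W = 10 Wi (1/√P − 1/√F)
W = 10·9.8·(1/√197 − 1/√11196) = 10·9.8·(0.061796) = 6.0560 kWh/t
Corrected W = EF·W_Bond = 1.13·6.0560 = 6.8433 kWh/t
P_mill = W·ṁ = 6.8433·1660.4 = 11362.6 kW

P = 11362.6 kW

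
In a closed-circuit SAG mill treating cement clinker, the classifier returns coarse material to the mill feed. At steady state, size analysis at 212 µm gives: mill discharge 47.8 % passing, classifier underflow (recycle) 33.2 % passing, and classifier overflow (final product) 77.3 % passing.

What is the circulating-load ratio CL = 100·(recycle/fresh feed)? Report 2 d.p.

CL = 202.05 %

Two-product formula at 212 µm:
Fd + Rd = Ru + Fo ⇒ R/F = (o−d)/(d−u)
r = (77.3 − 47.8)/(47.8 − 33.2) = 29.5/14.6 = 2.0205
CL = 100·r = 202.05 %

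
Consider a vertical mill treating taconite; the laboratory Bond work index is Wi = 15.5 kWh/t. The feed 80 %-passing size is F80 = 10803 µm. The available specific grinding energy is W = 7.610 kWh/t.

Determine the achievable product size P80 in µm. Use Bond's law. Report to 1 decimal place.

P80 = 290.0 µm

W = 10·Wi·[P80^(−½) − F80^(−½)]
1/√P80 = 1/√F80 + W/(10·Wi)
  = 7.6100/(10·15.5) + 1/√10803 = 0.049097 + 0.009621 = 0.058718
P80 = (1/0.058718)² = 17.0306² = 290.04 µm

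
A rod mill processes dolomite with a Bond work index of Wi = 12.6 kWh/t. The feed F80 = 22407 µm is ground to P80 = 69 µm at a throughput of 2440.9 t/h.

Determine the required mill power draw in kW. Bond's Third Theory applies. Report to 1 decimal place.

W = 10 Wi / √P80 − 10 Wi / √F80
W = 10·12.6·(1/√69 − 1/√22407) = 10·12.6·(0.113705) = 14.3269 kWh/t
P = W·T = 14.3269·2440.9 = 34970.5 kW

P = 34970.5 kW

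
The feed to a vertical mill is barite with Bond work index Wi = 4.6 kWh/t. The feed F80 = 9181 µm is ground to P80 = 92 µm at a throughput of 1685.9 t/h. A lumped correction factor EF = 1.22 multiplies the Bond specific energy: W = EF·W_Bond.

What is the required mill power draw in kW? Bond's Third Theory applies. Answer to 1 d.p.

W = 10·Wi·(P80^(-½) − F80^(-½))
W = 10·4.6·(1/√92 − 1/√9181) = 10·4.6·(0.093821) = 4.3158 kWh/t
W_actual = 1.22 × 4.3158 = 5.2652 kWh/t
P_mill = W·ṁ = 5.2652·1685.9 = 8876.6 kW

P = 8876.6 kW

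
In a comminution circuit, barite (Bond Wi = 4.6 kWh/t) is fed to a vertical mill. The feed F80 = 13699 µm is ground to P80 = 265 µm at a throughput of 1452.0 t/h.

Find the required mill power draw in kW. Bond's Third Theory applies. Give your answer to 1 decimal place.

P = 3532.3 kW

W = 10 Wi / √P80 − 10 Wi / √F80
W = 10·4.6·(1/√265 − 1/√13699) = 10·4.6·(0.052886) = 2.4327 kWh/t
Mill draw = 2.4327 × 1452.0 = 3532.3 kW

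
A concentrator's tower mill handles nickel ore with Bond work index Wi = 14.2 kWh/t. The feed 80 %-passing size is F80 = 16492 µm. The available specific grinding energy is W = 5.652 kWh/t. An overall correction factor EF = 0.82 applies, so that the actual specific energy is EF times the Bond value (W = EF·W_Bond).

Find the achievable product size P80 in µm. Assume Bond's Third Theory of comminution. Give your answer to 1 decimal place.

P80 = 315.2 µm

W = 10 Wi / √P80 − 10 Wi / √F80
W_Bond = W / EF = 5.652 / 0.82 = 6.8927 kWh/t
⇒ 1/√P80 = W_Bond/(10·Wi) + 1/√F80
  = 6.8927/(10·14.2) + 1/√16492 = 0.048540 + 0.007787 = 0.056327
P80 = (1/0.056327)² = 17.7535² = 315.19 µm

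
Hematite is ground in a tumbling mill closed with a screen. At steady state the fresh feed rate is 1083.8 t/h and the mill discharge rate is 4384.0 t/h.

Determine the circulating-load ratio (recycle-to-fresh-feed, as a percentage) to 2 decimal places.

CL = 304.50 %

Discharge = new feed + return, hence
R = M − F = 4384.0 − 1083.8 = 3300.2 t/h
CL = 100·R/F = 100·3300.2/1083.8 = 304.50 %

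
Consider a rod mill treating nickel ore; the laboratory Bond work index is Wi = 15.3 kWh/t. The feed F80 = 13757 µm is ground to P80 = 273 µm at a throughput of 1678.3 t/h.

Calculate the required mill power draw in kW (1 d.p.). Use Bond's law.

P = 13351.8 kW

W_Bond = 10·Wi·(1/√P₈₀ − 1/√F₈₀)
W = 10·15.3·(1/√273 − 1/√13757) = 10·15.3·(0.051997) = 7.9555 kWh/t
P_mill = W·ṁ = 7.9555·1678.3 = 13351.8 kW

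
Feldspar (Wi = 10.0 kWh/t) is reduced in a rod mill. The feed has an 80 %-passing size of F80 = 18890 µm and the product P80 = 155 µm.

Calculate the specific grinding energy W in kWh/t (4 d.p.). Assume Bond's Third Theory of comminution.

W_Bond = 10·Wi·(1/√P₈₀ − 1/√F₈₀)
1/√155 = 0.080322;  1/√18890 = 0.007276
W = 10·10.0·(0.080322 − 0.007276) = 7.3046 kWh/t

W = 7.3046 kWh/t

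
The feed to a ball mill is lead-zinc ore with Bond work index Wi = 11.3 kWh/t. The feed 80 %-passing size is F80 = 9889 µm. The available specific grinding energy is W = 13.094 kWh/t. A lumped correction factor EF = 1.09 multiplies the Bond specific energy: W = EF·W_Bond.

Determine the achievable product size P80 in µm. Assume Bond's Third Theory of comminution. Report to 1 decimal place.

P80 = 73.9 µm

W = 10·Wi·(P80^(-½) − F80^(-½))
W_Bond = W / EF = 13.094 / 1.09 = 12.0128 kWh/t
P80^-0.5 = F80^-0.5 + W_Bond/(10 Wi)
  = 12.0128/(10·11.3) + 1/√9889 = 0.106308 + 0.010056 = 0.116364
P80 = (1/0.116364)² = 8.5937² = 73.85 µm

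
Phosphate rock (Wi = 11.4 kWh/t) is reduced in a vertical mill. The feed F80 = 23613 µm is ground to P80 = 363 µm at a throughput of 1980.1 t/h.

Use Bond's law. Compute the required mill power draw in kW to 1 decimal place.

Bond:  W = 10 Wi (1/√P − 1/√F)
W = 10·11.4·(1/√363 − 1/√23613) = 10·11.4·(0.045979) = 5.2416 kWh/t
P_mill = W·ṁ = 5.2416·1980.1 = 10378.8 kW

P = 10378.8 kW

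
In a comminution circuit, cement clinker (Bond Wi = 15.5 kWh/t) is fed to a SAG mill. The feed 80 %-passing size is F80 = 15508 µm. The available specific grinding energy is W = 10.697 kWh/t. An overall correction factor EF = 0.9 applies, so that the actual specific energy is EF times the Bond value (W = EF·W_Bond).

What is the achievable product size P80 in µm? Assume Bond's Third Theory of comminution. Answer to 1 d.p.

P80 = 139.4 µm

W = 10 Wi (1/√P80 − 1/√F80)  [Bond]
W_Bond = W / EF = 10.697 / 0.9 = 11.8856 kWh/t
P80^(−½) = W_Bond/(10 Wi) + F80^(−½)
  = 11.8856/(10·15.5) + 1/√15508 = 0.076681 + 0.008030 = 0.084711
P80 = (1/0.084711)² = 11.8048² = 139.35 µm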